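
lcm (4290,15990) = 175890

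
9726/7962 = 1+ 294/1327=1.22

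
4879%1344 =847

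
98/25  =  98/25= 3.92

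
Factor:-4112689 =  - 7^1*587527^1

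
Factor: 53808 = 2^4*3^1 *19^1*59^1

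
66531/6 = 22177/2 = 11088.50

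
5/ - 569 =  - 5/569 = - 0.01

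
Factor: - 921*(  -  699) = 643779= 3^2*233^1*307^1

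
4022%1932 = 158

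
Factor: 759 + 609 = 2^3*3^2*19^1 = 1368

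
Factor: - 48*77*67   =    -  247632  =  -2^4*3^1 * 7^1*11^1*67^1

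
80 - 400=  - 320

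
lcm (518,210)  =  7770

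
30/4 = 15/2 = 7.50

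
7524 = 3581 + 3943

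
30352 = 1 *30352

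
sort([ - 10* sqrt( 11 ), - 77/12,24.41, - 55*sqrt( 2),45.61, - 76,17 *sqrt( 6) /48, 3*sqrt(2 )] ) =[ - 55*sqrt( 2), - 76, - 10*sqrt(11), - 77/12,17*sqrt(6)/48,3*sqrt(2),24.41, 45.61 ]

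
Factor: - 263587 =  - 19^1*13873^1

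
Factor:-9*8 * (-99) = 2^3*3^4 * 11^1 =7128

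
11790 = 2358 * 5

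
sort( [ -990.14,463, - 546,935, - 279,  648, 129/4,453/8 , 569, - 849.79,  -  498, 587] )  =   [ - 990.14,-849.79,  -  546,-498, - 279, 129/4 , 453/8,463, 569, 587, 648, 935] 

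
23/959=23/959=0.02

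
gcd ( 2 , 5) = 1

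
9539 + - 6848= 2691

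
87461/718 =121 + 583/718 = 121.81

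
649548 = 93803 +555745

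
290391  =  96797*3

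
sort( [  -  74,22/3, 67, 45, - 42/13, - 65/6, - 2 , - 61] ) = [-74, - 61,-65/6, - 42/13, - 2, 22/3, 45 , 67] 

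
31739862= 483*65714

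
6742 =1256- - 5486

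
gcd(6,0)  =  6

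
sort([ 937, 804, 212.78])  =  [212.78, 804, 937] 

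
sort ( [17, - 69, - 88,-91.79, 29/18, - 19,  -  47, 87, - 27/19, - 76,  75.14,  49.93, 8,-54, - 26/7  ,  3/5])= [ - 91.79, - 88, - 76,-69,- 54, - 47,-19, - 26/7, - 27/19, 3/5,29/18,8, 17, 49.93, 75.14 , 87 ]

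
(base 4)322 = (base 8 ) 72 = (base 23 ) 2c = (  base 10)58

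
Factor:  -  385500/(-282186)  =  2^1 * 3^(-1 ) * 5^3*61^( - 1)  =  250/183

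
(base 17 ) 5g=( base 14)73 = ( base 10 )101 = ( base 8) 145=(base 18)5b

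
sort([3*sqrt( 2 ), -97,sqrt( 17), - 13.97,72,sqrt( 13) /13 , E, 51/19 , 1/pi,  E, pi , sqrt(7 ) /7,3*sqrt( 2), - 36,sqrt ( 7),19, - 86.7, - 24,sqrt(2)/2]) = [ - 97, - 86.7, - 36, - 24, -13.97, sqrt( 13 ) /13,1/pi, sqrt( 7 )/7,sqrt( 2 )/2,  sqrt( 7 ),  51/19,  E,E,pi,sqrt( 17), 3*sqrt( 2 ),3*sqrt ( 2),19,72] 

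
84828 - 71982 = 12846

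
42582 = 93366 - 50784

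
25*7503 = 187575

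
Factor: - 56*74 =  - 2^4*7^1*37^1 =- 4144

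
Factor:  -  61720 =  - 2^3*5^1*1543^1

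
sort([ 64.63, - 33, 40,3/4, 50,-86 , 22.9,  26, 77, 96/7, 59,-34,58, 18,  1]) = [ - 86,  -  34, - 33 , 3/4, 1, 96/7, 18 , 22.9,26,40, 50, 58,59, 64.63 , 77 ]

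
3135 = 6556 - 3421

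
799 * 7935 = 6340065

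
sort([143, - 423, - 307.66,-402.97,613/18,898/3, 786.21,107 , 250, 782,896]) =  [-423, - 402.97, - 307.66,613/18, 107 , 143, 250, 898/3, 782, 786.21 , 896 ] 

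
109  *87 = 9483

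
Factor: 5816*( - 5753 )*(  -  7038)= 2^4*3^2*11^1*17^1*23^1 * 523^1*727^1  =  235487595024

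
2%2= 0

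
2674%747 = 433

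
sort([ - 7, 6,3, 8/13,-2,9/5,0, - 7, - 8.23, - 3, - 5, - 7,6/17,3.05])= [ - 8.23,-7, - 7, - 7,-5, - 3, - 2,0,6/17, 8/13, 9/5,3, 3.05,6]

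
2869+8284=11153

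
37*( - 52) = - 1924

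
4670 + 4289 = 8959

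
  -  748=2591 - 3339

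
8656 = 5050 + 3606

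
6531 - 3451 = 3080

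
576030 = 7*82290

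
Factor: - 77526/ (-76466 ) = 3^2 *13^( - 1)*17^ (-1 )*59^1*73^1 * 173^( - 1) = 38763/38233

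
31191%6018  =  1101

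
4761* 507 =2413827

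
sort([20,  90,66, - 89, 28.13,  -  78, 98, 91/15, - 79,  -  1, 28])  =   [ - 89,-79,-78, - 1, 91/15,  20, 28, 28.13,66,90, 98 ] 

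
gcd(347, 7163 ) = 1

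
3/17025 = 1/5675 = 0.00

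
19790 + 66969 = 86759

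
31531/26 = 1212 + 19/26 = 1212.73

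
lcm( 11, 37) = 407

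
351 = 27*13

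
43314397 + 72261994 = 115576391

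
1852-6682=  - 4830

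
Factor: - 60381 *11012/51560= - 2^(-1)*3^2*5^(-1 )*1289^ ( - 1 )*2753^1*6709^1 =-  166228893/12890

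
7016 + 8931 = 15947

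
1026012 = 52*19731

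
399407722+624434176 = 1023841898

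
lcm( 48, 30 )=240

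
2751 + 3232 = 5983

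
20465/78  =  20465/78 = 262.37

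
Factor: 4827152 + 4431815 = 1583^1* 5849^1 = 9258967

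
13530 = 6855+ 6675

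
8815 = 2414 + 6401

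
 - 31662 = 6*( - 5277 )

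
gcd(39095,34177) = 1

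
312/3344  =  39/418 = 0.09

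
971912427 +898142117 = 1870054544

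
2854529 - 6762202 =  - 3907673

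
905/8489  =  905/8489 = 0.11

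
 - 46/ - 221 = 46/221 = 0.21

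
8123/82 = 99+5/82=99.06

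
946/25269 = 946/25269=   0.04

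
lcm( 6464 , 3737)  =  239168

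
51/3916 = 51/3916= 0.01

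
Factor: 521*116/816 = 2^( - 2)*3^( - 1) * 17^(-1 ) * 29^1 * 521^1 = 15109/204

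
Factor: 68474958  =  2^1*3^1 * 47^1  *242819^1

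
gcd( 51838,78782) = 2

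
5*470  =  2350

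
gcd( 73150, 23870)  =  770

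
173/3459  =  173/3459 = 0.05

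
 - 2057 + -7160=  - 9217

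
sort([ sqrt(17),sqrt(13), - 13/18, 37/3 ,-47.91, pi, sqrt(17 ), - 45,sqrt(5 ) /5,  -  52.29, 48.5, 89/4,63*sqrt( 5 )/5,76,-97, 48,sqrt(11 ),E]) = [ - 97,- 52.29, - 47.91,-45, - 13/18, sqrt(5 )/5, E , pi, sqrt(11 ), sqrt(13), sqrt(17 ), sqrt(17 ), 37/3, 89/4, 63 *sqrt(5)/5, 48,48.5,76]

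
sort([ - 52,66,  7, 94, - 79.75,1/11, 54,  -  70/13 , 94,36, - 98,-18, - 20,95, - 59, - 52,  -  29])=[ - 98,  -  79.75, - 59, - 52, -52, - 29  ,  -  20, - 18,-70/13, 1/11 , 7,36,54,66, 94,94,95]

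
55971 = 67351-11380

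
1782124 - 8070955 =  - 6288831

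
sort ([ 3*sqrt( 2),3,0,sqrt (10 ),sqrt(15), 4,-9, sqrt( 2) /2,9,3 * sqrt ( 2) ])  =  [- 9, 0  ,  sqrt( 2)/2, 3,sqrt( 10 ),sqrt( 15 ), 4, 3 * sqrt( 2),  3*sqrt(2), 9 ]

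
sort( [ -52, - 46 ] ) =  [ - 52, - 46]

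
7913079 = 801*9879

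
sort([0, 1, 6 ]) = [ 0,1,6 ] 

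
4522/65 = 4522/65= 69.57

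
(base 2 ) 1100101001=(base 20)209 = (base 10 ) 809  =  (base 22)1eh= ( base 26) 153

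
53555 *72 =3855960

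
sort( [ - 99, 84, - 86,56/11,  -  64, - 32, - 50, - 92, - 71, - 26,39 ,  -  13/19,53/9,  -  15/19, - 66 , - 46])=[ - 99,-92, - 86, - 71, - 66, - 64, - 50, - 46 , - 32, - 26,- 15/19,-13/19,56/11, 53/9,  39,  84 ]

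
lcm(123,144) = 5904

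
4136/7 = 4136/7 = 590.86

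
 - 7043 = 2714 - 9757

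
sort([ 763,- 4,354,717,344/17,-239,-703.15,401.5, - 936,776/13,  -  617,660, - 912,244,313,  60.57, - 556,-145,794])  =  [ - 936, - 912,-703.15,-617,-556, -239,-145, -4,344/17,776/13,  60.57, 244,313,354,401.5,660,717,763,794]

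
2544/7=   2544/7 = 363.43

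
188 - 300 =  - 112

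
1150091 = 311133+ 838958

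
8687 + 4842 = 13529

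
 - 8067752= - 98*82324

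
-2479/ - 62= 2479/62 = 39.98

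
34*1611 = 54774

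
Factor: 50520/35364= 2^1*5^1*7^( - 1) = 10/7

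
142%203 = 142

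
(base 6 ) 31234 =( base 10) 4198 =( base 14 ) 175C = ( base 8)10146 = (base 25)6HN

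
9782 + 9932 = 19714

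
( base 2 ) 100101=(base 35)12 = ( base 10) 37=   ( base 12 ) 31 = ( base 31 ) 16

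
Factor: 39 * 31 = 1209 = 3^1 * 13^1 * 31^1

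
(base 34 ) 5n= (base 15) CD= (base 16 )C1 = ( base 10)193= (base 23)89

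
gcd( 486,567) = 81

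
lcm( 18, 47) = 846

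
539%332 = 207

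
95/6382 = 95/6382 = 0.01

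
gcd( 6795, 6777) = 9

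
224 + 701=925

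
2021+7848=9869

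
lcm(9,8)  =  72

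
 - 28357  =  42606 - 70963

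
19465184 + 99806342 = 119271526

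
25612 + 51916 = 77528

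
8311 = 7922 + 389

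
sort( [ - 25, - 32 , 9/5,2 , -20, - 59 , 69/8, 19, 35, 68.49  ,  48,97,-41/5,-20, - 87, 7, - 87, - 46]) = [-87 , - 87,  -  59 , - 46, - 32, - 25, - 20, - 20,-41/5,9/5,2, 7 , 69/8,19,35,  48,  68.49, 97 ] 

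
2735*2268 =6202980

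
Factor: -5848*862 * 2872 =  - 2^7*17^1*43^1*359^1* 431^1 =- 14477683072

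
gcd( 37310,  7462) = 7462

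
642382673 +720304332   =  1362687005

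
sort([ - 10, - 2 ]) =[-10 ,-2]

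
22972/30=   11486/15 = 765.73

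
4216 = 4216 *1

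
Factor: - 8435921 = - 13^1*648917^1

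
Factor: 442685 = 5^1 * 29^1 * 43^1 *71^1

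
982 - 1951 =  - 969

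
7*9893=69251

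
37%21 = 16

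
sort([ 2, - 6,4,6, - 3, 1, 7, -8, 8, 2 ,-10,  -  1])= [- 10, - 8 , - 6,  -  3,-1,1, 2, 2,4, 6,7, 8]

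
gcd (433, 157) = 1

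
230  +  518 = 748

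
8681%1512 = 1121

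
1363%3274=1363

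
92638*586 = 54285868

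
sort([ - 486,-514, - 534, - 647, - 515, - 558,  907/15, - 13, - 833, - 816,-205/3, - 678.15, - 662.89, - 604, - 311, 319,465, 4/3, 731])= [ - 833,- 816, - 678.15, - 662.89, - 647, - 604, - 558,- 534,  -  515, - 514, - 486, -311 , - 205/3,- 13, 4/3, 907/15, 319,465,731 ] 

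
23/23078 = 23/23078 = 0.00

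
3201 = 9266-6065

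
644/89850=322/44925 = 0.01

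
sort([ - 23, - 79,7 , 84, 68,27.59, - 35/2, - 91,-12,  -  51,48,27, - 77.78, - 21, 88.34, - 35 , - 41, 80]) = [-91, - 79 , - 77.78 , - 51 , - 41 , - 35, - 23 , - 21, - 35/2, - 12, 7,27,27.59,  48, 68,80,84, 88.34 ] 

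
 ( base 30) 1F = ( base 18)29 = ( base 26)1J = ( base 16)2D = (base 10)45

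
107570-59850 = 47720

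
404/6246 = 202/3123 = 0.06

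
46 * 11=506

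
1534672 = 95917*16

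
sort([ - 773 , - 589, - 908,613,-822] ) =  [ -908 , - 822, - 773, - 589,  613 ]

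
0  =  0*4468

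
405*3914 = 1585170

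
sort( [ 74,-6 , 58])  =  [ - 6,  58,74]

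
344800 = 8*43100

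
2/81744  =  1/40872 = 0.00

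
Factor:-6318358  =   - 2^1 * 31^1 * 101^1*1009^1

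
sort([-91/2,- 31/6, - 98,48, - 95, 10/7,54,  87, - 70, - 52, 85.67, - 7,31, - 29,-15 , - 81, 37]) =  [ -98, - 95, - 81, - 70,  -  52, - 91/2,-29,  -  15,  -  7, - 31/6 , 10/7, 31  ,  37, 48, 54, 85.67, 87 ] 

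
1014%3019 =1014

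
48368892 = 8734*5538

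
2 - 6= - 4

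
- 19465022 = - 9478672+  - 9986350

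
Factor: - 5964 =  - 2^2*3^1 * 7^1*71^1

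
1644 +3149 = 4793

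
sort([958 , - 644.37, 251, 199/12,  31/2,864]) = [ - 644.37,31/2,199/12, 251,864,  958] 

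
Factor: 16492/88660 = 5^( -1) * 7^1*11^( - 1 )*13^( - 1)*19^1=133/715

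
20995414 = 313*67078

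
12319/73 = 168 + 55/73 = 168.75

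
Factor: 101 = 101^1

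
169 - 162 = 7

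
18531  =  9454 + 9077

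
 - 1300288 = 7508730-8809018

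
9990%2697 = 1899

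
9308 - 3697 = 5611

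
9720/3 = 3240 = 3240.00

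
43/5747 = 43/5747= 0.01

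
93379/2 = 93379/2 = 46689.50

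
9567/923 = 9567/923=10.37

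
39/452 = 39/452= 0.09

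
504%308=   196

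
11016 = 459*24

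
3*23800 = 71400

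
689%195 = 104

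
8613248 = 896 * 9613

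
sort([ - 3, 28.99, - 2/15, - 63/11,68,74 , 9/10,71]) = [ - 63/11, - 3, - 2/15, 9/10,28.99, 68, 71,  74]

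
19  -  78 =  - 59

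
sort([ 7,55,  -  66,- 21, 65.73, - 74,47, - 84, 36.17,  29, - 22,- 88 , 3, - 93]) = [ - 93, - 88, - 84, - 74, - 66, - 22, - 21,3, 7,29,  36.17, 47,55,65.73 ]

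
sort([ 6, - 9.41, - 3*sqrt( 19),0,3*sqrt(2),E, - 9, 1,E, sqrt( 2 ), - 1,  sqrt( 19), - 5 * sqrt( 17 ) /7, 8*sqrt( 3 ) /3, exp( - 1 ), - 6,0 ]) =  [-3 * sqrt( 19), - 9.41, - 9, - 6 , - 5*sqrt( 17 )/7, - 1,  0, 0,exp( - 1) , 1,sqrt( 2), E, E,3*sqrt( 2 ),sqrt( 19 ),8*sqrt(3 ) /3,6]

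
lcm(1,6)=6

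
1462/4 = 365 + 1/2 = 365.50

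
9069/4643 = 9069/4643 = 1.95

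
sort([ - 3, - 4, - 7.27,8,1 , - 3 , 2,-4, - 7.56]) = [ - 7.56, - 7.27, - 4,  -  4, - 3,  -  3, 1 , 2,8] 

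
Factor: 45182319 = 3^1 * 7^1*13^2* 29^1 * 439^1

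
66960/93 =720 = 720.00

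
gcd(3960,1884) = 12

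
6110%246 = 206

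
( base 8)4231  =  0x899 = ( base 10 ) 2201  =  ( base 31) 290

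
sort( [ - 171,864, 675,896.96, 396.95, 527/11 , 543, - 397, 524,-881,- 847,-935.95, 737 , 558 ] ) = [-935.95,-881, - 847,-397 , - 171,527/11, 396.95,524,543,558,675 , 737, 864,896.96 ]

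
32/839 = 32/839 = 0.04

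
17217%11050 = 6167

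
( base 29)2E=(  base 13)57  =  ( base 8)110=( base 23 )33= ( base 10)72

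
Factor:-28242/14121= - 2^1= - 2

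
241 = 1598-1357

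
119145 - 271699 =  - 152554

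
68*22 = 1496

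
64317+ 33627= 97944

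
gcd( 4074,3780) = 42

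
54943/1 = 54943=54943.00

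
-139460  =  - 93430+-46030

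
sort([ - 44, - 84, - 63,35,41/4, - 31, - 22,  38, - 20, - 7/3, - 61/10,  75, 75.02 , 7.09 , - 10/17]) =[ - 84,-63, - 44, - 31,-22, - 20  , - 61/10, - 7/3, - 10/17, 7.09,41/4, 35,38,  75 , 75.02] 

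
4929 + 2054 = 6983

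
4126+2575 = 6701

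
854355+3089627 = 3943982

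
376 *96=36096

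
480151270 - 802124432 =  - 321973162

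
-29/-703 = 29/703 = 0.04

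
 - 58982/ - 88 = 670 + 1/4 = 670.25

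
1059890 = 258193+801697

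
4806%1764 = 1278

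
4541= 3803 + 738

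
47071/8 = 47071/8 =5883.88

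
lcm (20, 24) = 120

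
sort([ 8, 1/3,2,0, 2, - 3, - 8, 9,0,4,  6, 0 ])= [  -  8, - 3 , 0,0 , 0, 1/3,  2,  2,4,6 , 8, 9] 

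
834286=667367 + 166919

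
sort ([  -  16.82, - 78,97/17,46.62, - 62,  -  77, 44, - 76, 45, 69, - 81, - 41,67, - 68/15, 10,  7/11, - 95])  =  [ - 95,  -  81, - 78, - 77, - 76, - 62, - 41,-16.82, - 68/15,7/11, 97/17,10, 44, 45,  46.62, 67, 69 ] 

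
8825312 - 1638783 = 7186529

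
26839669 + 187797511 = 214637180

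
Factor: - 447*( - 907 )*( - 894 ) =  - 2^1 * 3^2*149^2*907^1 = - 362453526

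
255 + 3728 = 3983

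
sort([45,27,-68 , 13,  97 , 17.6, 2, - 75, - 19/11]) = [ - 75,-68, - 19/11, 2, 13  ,  17.6, 27, 45, 97]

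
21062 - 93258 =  - 72196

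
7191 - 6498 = 693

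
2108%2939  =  2108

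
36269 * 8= 290152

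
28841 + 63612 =92453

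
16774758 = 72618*231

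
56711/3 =18903 + 2/3=18903.67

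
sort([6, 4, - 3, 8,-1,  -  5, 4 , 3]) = [ - 5, - 3, - 1,  3, 4, 4,6, 8]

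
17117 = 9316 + 7801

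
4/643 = 4/643 = 0.01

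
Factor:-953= -953^1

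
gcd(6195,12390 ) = 6195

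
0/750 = 0 = 0.00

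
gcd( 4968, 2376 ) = 216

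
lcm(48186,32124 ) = 96372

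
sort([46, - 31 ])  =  [ - 31,  46]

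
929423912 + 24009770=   953433682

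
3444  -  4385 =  - 941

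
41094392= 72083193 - 30988801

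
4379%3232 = 1147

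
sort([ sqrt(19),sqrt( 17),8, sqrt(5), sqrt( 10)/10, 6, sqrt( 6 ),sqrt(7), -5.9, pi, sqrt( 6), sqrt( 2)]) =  [ - 5.9,sqrt( 10 )/10, sqrt(2), sqrt(5), sqrt( 6),sqrt( 6 ),sqrt( 7),pi, sqrt( 17),sqrt( 19) , 6,8]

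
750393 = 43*17451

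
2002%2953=2002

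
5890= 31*190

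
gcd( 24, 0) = 24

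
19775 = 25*791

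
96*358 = 34368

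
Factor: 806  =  2^1*13^1*31^1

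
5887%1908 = 163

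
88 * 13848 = 1218624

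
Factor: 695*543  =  377385=3^1*5^1*139^1*181^1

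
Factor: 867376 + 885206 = 1752582 = 2^1*3^1 *13^1*22469^1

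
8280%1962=432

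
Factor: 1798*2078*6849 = 25589535156  =  2^2*3^2*29^1 * 31^1*761^1*1039^1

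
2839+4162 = 7001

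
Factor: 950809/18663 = 3^(  -  1 ) * 6221^( - 1)*950809^1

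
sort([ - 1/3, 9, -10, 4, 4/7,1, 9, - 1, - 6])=[ - 10, - 6, - 1, - 1/3,4/7,1,4,9,9]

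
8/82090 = 4/41045= 0.00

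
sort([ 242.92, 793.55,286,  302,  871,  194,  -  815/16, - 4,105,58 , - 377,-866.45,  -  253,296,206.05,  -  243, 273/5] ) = [ - 866.45,-377, - 253,-243,-815/16,-4,273/5,58, 105,194, 206.05, 242.92, 286,296,302,793.55,871 ]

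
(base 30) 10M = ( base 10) 922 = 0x39a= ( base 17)334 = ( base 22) 1JK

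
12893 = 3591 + 9302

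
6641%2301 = 2039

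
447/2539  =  447/2539 = 0.18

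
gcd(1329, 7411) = 1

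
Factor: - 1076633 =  - 89^1*12097^1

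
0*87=0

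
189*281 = 53109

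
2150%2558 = 2150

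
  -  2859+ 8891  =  6032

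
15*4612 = 69180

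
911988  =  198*4606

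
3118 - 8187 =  - 5069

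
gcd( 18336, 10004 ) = 4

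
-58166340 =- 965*60276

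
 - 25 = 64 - 89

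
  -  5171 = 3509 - 8680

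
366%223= 143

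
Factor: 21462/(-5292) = -2^( - 1 )*3^(  -  2)*73^1 = - 73/18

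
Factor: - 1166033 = -11^1*71^1*1493^1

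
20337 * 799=16249263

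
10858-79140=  - 68282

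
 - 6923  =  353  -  7276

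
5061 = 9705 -4644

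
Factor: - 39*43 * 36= - 2^2*3^3*13^1*43^1 = - 60372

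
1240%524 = 192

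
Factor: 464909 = 464909^1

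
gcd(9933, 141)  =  3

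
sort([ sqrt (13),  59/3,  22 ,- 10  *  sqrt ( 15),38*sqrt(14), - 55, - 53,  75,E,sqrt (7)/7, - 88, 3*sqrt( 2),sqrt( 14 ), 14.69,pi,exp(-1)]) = [ - 88,  -  55, - 53, - 10  *sqrt ( 15 ),  exp ( - 1 ) , sqrt(7 )/7, E,  pi,sqrt(13 ),  sqrt(14 ), 3*sqrt(2),14.69,59/3,22, 75,  38*sqrt(14 )]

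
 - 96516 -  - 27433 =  - 69083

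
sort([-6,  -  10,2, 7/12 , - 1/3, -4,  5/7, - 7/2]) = [-10,  -  6,-4, - 7/2, - 1/3, 7/12 , 5/7,2] 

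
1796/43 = 41 + 33/43 = 41.77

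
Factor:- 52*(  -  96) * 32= 159744 = 2^12*3^1*13^1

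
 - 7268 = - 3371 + -3897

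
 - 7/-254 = 7/254 =0.03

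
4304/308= 1076/77  =  13.97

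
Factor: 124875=3^3*5^3*37^1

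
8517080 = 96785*88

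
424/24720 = 53/3090 = 0.02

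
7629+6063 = 13692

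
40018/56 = 20009/28 = 714.61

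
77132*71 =5476372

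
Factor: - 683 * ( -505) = 344915 = 5^1*101^1*683^1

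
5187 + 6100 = 11287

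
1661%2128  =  1661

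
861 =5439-4578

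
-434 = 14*(  -  31)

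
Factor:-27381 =-3^1*9127^1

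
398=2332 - 1934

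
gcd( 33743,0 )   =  33743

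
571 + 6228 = 6799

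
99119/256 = 99119/256 =387.18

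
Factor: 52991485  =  5^1*277^1*38261^1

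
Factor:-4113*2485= - 10220805  =  - 3^2*5^1*7^1*71^1*457^1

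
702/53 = 13  +  13/53 = 13.25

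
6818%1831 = 1325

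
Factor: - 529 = -23^2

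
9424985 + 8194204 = 17619189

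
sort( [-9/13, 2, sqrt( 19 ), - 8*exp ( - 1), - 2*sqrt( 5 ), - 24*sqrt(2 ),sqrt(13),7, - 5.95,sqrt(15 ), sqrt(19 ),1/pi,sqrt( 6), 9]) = [ - 24*sqrt( 2 ), - 5.95, - 2*sqrt(5 ),  -  8*exp( - 1),-9/13,1/pi,2,sqrt(6 ), sqrt (13 ),  sqrt(15),sqrt( 19 ),sqrt(19 ),7 , 9]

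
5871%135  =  66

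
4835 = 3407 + 1428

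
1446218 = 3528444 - 2082226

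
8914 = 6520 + 2394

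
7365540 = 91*80940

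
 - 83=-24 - 59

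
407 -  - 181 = 588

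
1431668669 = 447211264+984457405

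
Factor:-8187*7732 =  - 2^2* 3^1*1933^1*2729^1= - 63301884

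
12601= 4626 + 7975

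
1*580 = 580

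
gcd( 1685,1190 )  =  5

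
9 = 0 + 9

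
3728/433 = 3728/433 = 8.61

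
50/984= 25/492 = 0.05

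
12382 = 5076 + 7306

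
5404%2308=788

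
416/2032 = 26/127 = 0.20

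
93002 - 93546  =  -544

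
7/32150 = 7/32150 = 0.00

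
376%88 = 24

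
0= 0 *820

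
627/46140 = 209/15380 = 0.01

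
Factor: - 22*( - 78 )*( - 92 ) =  - 2^4*3^1*11^1*13^1*23^1= -157872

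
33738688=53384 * 632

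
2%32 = 2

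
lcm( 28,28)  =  28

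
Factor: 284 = 2^2*71^1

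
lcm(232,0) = 0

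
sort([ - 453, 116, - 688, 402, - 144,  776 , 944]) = [ - 688, - 453  , - 144,  116,402,776,944]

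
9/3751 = 9/3751 = 0.00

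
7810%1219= 496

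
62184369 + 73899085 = 136083454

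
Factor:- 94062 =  - 2^1*3^1*61^1*257^1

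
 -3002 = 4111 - 7113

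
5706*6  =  34236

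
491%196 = 99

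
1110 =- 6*( - 185) 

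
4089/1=4089 =4089.00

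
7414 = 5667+1747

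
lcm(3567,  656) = 57072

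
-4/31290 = -2/15645= -0.00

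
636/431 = 1 + 205/431 = 1.48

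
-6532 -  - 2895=  -  3637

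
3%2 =1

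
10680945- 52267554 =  - 41586609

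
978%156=42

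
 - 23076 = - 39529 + 16453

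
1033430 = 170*6079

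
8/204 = 2/51 = 0.04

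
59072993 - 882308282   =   - 823235289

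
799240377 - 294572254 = 504668123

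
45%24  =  21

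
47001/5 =47001/5 = 9400.20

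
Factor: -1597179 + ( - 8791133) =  - 2^3*11^1*97^1*1217^1 = - 10388312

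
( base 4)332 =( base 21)2k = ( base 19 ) 35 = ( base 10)62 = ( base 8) 76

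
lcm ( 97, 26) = 2522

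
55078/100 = 27539/50 = 550.78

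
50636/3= 50636/3=16878.67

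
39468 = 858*46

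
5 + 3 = 8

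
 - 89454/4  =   - 22364 + 1/2=- 22363.50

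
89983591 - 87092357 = 2891234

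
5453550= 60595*90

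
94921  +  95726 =190647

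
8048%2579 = 311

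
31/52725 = 31/52725 = 0.00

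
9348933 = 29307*319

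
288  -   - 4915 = 5203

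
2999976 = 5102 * 588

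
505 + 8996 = 9501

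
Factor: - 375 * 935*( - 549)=3^3*5^4*11^1*17^1*61^1 = 192493125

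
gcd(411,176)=1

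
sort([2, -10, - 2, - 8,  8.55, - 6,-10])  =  [ - 10, - 10, - 8, - 6,-2, 2,8.55]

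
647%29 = 9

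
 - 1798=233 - 2031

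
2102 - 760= 1342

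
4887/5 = 977 +2/5 = 977.40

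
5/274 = 5/274 = 0.02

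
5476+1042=6518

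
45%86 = 45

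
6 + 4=10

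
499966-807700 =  - 307734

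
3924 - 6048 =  - 2124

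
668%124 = 48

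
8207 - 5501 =2706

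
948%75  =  48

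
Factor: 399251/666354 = 2^(  -  1)*3^( - 1)*13^( - 1 )*157^1*2543^1 * 8543^( - 1)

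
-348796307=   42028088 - 390824395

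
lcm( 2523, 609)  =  17661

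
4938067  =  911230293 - 906292226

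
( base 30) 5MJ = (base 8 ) 12073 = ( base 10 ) 5179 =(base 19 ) e6b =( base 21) bfd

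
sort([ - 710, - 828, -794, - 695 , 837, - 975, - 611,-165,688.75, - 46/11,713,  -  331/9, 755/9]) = [ - 975, - 828,  -  794, - 710 ,-695, - 611, - 165, - 331/9,-46/11, 755/9,  688.75,713,837 ]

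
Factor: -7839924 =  - 2^2*3^1*17^1*38431^1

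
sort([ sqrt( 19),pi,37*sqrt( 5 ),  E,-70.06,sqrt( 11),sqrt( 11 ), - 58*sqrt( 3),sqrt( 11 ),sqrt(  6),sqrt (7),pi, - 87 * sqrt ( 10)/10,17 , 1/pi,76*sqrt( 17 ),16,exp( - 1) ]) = [ -58*sqrt (3), - 70.06, - 87*sqrt( 10) /10,1/pi,exp(-1 ),sqrt( 6 ),sqrt( 7),E,pi, pi,sqrt(11), sqrt (11),sqrt( 11),sqrt(19), 16, 17,37*sqrt (5 ),76*sqrt( 17)] 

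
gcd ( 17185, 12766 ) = 491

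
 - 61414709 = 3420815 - 64835524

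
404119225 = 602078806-197959581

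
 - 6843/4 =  - 6843/4  =  - 1710.75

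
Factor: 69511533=3^1  *  7^1*13^1*101^1*2521^1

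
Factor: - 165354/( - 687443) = 2^1*3^1*7^1*31^1*127^1*687443^( - 1) 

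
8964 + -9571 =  - 607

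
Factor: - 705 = - 3^1 * 5^1*47^1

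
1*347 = 347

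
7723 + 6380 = 14103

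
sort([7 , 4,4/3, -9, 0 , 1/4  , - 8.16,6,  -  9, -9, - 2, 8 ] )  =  [-9, -9, - 9, - 8.16,-2,0, 1/4,4/3,4,6,7,  8]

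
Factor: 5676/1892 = 3=3^1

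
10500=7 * 1500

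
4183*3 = 12549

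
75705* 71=5375055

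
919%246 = 181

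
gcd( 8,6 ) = 2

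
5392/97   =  5392/97 = 55.59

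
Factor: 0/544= 0^1 = 0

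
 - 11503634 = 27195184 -38698818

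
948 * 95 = 90060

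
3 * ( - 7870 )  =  -23610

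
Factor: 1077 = 3^1*359^1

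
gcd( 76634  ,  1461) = 1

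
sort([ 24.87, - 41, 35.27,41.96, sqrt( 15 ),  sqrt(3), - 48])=[ - 48,  -  41,sqrt(3), sqrt( 15), 24.87, 35.27, 41.96]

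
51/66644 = 51/66644 = 0.00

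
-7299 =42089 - 49388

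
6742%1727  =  1561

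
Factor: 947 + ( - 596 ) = 351 = 3^3 * 13^1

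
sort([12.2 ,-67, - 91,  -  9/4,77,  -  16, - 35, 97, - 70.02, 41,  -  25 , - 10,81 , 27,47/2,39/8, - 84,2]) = [ - 91, - 84 ,  -  70.02 ,  -  67,  -  35,  -  25,  -  16,  -  10, - 9/4, 2,39/8,12.2,47/2,27,  41  ,  77, 81, 97 ] 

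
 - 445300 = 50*(-8906)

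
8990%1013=886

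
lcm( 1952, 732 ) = 5856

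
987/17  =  987/17 = 58.06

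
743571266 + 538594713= 1282165979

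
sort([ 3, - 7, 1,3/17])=[ - 7, 3/17, 1, 3] 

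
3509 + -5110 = - 1601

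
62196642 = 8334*7463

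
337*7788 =2624556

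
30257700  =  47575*636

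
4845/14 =346 + 1/14 = 346.07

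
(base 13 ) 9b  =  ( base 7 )242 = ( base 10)128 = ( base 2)10000000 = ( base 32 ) 40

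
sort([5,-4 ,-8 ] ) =[ - 8, - 4, 5] 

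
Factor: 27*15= 3^4*5^1= 405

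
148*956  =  141488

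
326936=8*40867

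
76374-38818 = 37556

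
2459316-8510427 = -6051111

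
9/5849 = 9/5849=0.00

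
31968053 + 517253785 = 549221838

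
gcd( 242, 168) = 2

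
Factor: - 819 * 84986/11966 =  -  34801767/5983 = - 3^2 *7^1*11^1*13^1*31^(-1)*193^( - 1 )*  3863^1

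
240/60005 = 48/12001 = 0.00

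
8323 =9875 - 1552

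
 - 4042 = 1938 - 5980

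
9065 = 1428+7637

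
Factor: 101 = 101^1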